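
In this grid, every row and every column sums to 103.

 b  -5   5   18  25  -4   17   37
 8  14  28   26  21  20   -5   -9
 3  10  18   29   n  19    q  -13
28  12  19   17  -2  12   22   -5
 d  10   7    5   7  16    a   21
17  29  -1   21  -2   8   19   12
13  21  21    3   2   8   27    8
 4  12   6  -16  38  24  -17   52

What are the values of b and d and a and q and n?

b = 10, d = 20, a = 17, q = 23, n = 14

Column 5: 25 + 21 − 2 + 7 − 2 + 2 + 38 = 89, so its missing entry is 103 − 89 = 14.
Row 1: -5 + 5 + 18 + 25 − 4 + 17 + 37 = 93, so its missing entry is 103 − 93 = 10.
Column 1: 10 + 8 + 3 + 28 + 17 + 13 + 4 = 83, so its missing entry is 103 − 83 = 20.
Row 5: 20 + 10 + 7 + 5 + 7 + 16 + 21 = 86, so its missing entry is 103 − 86 = 17.
Row 3: 3 + 10 + 18 + 29 + 14 + 19 − 13 = 80, so its missing entry is 103 − 80 = 23.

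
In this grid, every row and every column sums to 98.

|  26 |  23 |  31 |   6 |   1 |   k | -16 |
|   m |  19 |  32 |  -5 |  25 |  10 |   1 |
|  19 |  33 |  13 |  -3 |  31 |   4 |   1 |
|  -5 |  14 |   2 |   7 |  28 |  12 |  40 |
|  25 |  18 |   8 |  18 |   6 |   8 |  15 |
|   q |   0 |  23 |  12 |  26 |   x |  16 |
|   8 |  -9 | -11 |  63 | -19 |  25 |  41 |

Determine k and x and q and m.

k = 27, x = 12, q = 9, m = 16

Row 2 has 19 + 32 − 5 + 25 + 10 + 1 = 82; the blank must be 98 − 82 = 16.
Column 1 has 26 + 16 + 19 − 5 + 25 + 8 = 89; the blank must be 98 − 89 = 9.
Row 6 has 9 + 0 + 23 + 12 + 26 + 16 = 86; the blank must be 98 − 86 = 12.
Row 1 has 26 + 23 + 31 + 6 + 1 − 16 = 71; the blank must be 98 − 71 = 27.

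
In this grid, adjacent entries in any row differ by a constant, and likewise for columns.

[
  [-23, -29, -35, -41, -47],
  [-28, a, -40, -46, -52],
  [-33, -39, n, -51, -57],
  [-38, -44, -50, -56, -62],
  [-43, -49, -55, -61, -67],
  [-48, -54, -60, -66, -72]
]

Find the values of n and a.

n = -45, a = -34

Along each row the entries change by -6 per step; down each column they change by -5.
Row 3: from -33 at column 1, stepping by -6 to column 3 gives -45.
Row 2: from -28 at column 1, stepping by -6 to column 2 gives -34.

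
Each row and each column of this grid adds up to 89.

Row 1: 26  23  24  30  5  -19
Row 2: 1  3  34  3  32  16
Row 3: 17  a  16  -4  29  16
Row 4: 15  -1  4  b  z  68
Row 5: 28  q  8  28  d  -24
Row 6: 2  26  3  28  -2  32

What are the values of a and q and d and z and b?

a = 15, q = 23, d = 26, z = -1, b = 4

The known cells in row 3 total 74, leaving 89 − 74 = 15 for the blank.
The known cells in column 4 total 85, leaving 89 − 85 = 4 for the blank.
The known cells in row 4 total 90, leaving 89 − 90 = -1 for the blank.
The known cells in column 5 total 63, leaving 89 − 63 = 26 for the blank.
The known cells in row 5 total 66, leaving 89 − 66 = 23 for the blank.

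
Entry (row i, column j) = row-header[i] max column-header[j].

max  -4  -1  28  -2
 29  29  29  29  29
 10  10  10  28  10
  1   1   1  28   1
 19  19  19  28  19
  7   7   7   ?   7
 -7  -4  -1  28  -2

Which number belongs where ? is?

28

max(7, 28) = 28.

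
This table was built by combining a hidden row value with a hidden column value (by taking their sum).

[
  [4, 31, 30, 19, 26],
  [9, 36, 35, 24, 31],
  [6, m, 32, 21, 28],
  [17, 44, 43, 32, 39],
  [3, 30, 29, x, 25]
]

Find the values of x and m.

x = 18, m = 33

The difference between any two rows is the same in every column — this is an addition table with the headers hidden.
Row 5 minus row 1 is 3 − 4 = -1, so its entry in column 4 is 19 + (-1) = 18.
Row 3 minus row 1 is 6 − 4 = 2, so its entry in column 2 is 31 + 2 = 33.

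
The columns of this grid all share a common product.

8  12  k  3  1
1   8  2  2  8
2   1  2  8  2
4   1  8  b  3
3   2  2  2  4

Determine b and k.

b = 2, k = 3

Columns 1 and 2 each multiply to 192, so every column has product 192.
Column 4: 3×2×8×2 = 96, so the missing entry is 192 ÷ 96 = 2.
Column 3: 2×2×8×2 = 64, so the missing entry is 192 ÷ 64 = 3.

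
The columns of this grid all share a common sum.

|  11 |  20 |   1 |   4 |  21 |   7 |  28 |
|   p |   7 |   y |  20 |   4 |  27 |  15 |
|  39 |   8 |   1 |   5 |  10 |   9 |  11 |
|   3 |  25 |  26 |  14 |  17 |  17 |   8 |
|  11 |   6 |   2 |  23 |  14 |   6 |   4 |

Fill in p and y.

p = 2, y = 36

Column 6 sums to 66 and so does column 7; that's the common total.
In column 1 the known cells total 64, leaving 66 − 64 = 2.
In column 3 the known cells total 30, leaving 66 − 30 = 36.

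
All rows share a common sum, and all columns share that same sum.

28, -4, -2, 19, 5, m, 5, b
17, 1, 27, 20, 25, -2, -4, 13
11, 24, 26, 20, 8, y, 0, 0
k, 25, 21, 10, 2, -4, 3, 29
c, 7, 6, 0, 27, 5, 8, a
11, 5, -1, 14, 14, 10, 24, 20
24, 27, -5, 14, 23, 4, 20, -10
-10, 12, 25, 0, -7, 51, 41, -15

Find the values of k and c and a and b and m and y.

k = 11, c = 5, a = 39, b = 21, m = 25, y = 8

Rows 2 and 6 both sum to 97, so that's the common total.
The known cells in row 4 total 86, leaving 97 − 86 = 11 for the blank.
The known cells in column 1 total 92, leaving 97 − 92 = 5 for the blank.
The known cells in row 3 total 89, leaving 97 − 89 = 8 for the blank.
The known cells in column 6 total 72, leaving 97 − 72 = 25 for the blank.
The known cells in row 1 total 76, leaving 97 − 76 = 21 for the blank.
The known cells in row 5 total 58, leaving 97 − 58 = 39 for the blank.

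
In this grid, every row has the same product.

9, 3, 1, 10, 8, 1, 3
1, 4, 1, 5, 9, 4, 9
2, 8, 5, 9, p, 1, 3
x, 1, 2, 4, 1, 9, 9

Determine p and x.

Rows 1 and 2 each multiply to 6480, so every row has product 6480.
Row 3: 2×8×5×9×1×3 = 2160, so the missing entry is 6480 ÷ 2160 = 3.
Row 4: 1×2×4×1×9×9 = 648, so the missing entry is 6480 ÷ 648 = 10.

p = 3, x = 10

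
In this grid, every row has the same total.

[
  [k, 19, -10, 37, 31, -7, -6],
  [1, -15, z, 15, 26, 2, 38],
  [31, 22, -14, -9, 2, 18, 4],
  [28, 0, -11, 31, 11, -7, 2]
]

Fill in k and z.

k = -10, z = -13

The complete rows each total 54.
Row 1 is missing 54 − 64 = -10 (since 19 − 10 + 37 + 31 − 7 − 6 = 64).
Row 2 is missing 54 − 67 = -13 (since 1 − 15 + 15 + 26 + 2 + 38 = 67).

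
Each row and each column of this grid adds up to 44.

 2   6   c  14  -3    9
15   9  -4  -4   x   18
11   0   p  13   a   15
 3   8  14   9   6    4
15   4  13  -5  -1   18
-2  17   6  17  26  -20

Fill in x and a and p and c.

x = 10, a = 6, p = -1, c = 16

Row 1 has 2 + 6 + 14 − 3 + 9 = 28; the blank must be 44 − 28 = 16.
Row 2 has 15 + 9 − 4 − 4 + 18 = 34; the blank must be 44 − 34 = 10.
Column 5 has -3 + 10 + 6 − 1 + 26 = 38; the blank must be 44 − 38 = 6.
Row 3 has 11 + 0 + 13 + 6 + 15 = 45; the blank must be 44 − 45 = -1.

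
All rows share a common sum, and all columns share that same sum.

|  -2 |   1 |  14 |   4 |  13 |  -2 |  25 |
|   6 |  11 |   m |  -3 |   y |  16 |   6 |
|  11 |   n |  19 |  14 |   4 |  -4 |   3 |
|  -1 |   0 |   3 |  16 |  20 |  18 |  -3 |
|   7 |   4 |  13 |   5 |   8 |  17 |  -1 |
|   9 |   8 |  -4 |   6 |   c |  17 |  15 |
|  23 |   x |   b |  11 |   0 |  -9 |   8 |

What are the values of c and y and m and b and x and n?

c = 2, y = 6, m = 11, b = -3, x = 23, n = 6

Rows 1 and 4 both sum to 53, so that's the common total.
Row 3 has 11 + 19 + 14 + 4 − 4 + 3 = 47; the blank must be 53 − 47 = 6.
Column 2 has 1 + 11 + 6 + 0 + 4 + 8 = 30; the blank must be 53 − 30 = 23.
Row 7 has 23 + 23 + 11 + 0 − 9 + 8 = 56; the blank must be 53 − 56 = -3.
Column 3 has 14 + 19 + 3 + 13 − 4 − 3 = 42; the blank must be 53 − 42 = 11.
Row 6 has 9 + 8 − 4 + 6 + 17 + 15 = 51; the blank must be 53 − 51 = 2.
Row 2 has 6 + 11 + 11 − 3 + 16 + 6 = 47; the blank must be 53 − 47 = 6.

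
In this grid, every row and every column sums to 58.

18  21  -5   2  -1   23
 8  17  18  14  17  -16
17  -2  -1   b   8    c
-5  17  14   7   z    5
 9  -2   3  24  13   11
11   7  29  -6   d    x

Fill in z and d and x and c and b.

Row 4: -5 + 17 + 14 + 7 + 5 = 38, so its missing entry is 58 − 38 = 20.
Column 5: -1 + 17 + 8 + 20 + 13 = 57, so its missing entry is 58 − 57 = 1.
Row 6: 11 + 7 + 29 − 6 + 1 = 42, so its missing entry is 58 − 42 = 16.
Column 4: 2 + 14 + 7 + 24 − 6 = 41, so its missing entry is 58 − 41 = 17.
Row 3: 17 − 2 − 1 + 17 + 8 = 39, so its missing entry is 58 − 39 = 19.

z = 20, d = 1, x = 16, c = 19, b = 17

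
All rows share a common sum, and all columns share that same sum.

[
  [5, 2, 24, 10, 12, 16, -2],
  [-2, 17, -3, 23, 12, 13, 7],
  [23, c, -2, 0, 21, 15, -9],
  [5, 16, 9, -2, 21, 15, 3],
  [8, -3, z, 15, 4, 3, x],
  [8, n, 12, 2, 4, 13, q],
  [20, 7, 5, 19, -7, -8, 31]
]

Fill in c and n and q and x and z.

c = 19, n = 9, q = 19, x = 18, z = 22

Rows 1 and 2 both sum to 67, so that's the common total.
Row 3: 23 − 2 + 0 + 21 + 15 − 9 = 48, so its missing entry is 67 − 48 = 19.
Column 2: 2 + 17 + 19 + 16 − 3 + 7 = 58, so its missing entry is 67 − 58 = 9.
Column 3: 24 − 3 − 2 + 9 + 12 + 5 = 45, so its missing entry is 67 − 45 = 22.
Row 5: 8 − 3 + 22 + 15 + 4 + 3 = 49, so its missing entry is 67 − 49 = 18.
Row 6: 8 + 9 + 12 + 2 + 4 + 13 = 48, so its missing entry is 67 − 48 = 19.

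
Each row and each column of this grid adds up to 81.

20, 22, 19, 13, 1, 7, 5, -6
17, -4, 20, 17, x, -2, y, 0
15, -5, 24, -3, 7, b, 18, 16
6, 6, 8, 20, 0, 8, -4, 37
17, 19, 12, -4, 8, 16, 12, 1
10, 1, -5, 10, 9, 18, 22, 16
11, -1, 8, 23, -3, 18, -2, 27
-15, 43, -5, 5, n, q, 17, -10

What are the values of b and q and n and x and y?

Column 7 has 5 + 18 − 4 + 12 + 22 − 2 + 17 = 68; the blank must be 81 − 68 = 13.
Row 2 has 17 − 4 + 20 + 17 − 2 + 13 + 0 = 61; the blank must be 81 − 61 = 20.
Column 5 has 1 + 20 + 7 + 0 + 8 + 9 − 3 = 42; the blank must be 81 − 42 = 39.
Row 8 has -15 + 43 − 5 + 5 + 39 + 17 − 10 = 74; the blank must be 81 − 74 = 7.
Row 3 has 15 − 5 + 24 − 3 + 7 + 18 + 16 = 72; the blank must be 81 − 72 = 9.

b = 9, q = 7, n = 39, x = 20, y = 13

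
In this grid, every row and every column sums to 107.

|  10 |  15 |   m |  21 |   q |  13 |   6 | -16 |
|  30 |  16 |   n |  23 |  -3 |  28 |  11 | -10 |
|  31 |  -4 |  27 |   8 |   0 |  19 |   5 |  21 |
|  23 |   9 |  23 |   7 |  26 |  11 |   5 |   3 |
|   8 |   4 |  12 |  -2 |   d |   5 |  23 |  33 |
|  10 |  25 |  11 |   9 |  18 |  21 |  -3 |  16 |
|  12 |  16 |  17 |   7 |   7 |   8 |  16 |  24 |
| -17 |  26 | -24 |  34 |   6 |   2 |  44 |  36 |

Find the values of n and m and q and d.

Row 5 has 8 + 4 + 12 − 2 + 5 + 23 + 33 = 83; the blank must be 107 − 83 = 24.
Row 2 has 30 + 16 + 23 − 3 + 28 + 11 − 10 = 95; the blank must be 107 − 95 = 12.
Column 3 has 12 + 27 + 23 + 12 + 11 + 17 − 24 = 78; the blank must be 107 − 78 = 29.
Row 1 has 10 + 15 + 29 + 21 + 13 + 6 − 16 = 78; the blank must be 107 − 78 = 29.

n = 12, m = 29, q = 29, d = 24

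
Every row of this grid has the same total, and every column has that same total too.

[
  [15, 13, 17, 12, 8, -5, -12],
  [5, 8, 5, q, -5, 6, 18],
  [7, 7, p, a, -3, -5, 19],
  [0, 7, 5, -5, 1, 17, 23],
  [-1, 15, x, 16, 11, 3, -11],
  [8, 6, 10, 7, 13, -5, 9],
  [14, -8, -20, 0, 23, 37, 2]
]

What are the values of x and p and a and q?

x = 15, p = 16, a = 7, q = 11

Rows 1 and 4 both sum to 48, so that's the common total.
Row 2 has 5 + 8 + 5 − 5 + 6 + 18 = 37; the blank must be 48 − 37 = 11.
Column 4 has 12 + 11 − 5 + 16 + 7 + 0 = 41; the blank must be 48 − 41 = 7.
Row 5 has -1 + 15 + 16 + 11 + 3 − 11 = 33; the blank must be 48 − 33 = 15.
Row 3 has 7 + 7 + 7 − 3 − 5 + 19 = 32; the blank must be 48 − 32 = 16.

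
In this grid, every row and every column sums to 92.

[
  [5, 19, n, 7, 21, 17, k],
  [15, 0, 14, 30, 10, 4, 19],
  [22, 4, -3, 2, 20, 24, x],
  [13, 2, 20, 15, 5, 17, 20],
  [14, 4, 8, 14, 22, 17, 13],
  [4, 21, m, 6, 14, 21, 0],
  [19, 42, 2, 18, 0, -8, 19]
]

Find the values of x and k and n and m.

x = 23, k = -2, n = 25, m = 26

Row 6: 4 + 21 + 6 + 14 + 21 + 0 = 66, so its missing entry is 92 − 66 = 26.
Column 3: 14 − 3 + 20 + 8 + 26 + 2 = 67, so its missing entry is 92 − 67 = 25.
Row 3: 22 + 4 − 3 + 2 + 20 + 24 = 69, so its missing entry is 92 − 69 = 23.
Row 1: 5 + 19 + 25 + 7 + 21 + 17 = 94, so its missing entry is 92 − 94 = -2.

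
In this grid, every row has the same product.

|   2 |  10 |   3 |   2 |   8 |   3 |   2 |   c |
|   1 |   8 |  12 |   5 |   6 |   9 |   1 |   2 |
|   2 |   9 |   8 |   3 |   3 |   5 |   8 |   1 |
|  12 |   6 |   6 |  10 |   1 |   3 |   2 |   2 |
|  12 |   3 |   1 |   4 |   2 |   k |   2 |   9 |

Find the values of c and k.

Rows 3 and 4 each multiply to 51840, so every row has product 51840.
Row 1: 2×10×3×2×8×3×2 = 5760, so the missing entry is 51840 ÷ 5760 = 9.
Row 5: 12×3×1×4×2×2×9 = 5184, so the missing entry is 51840 ÷ 5184 = 10.

c = 9, k = 10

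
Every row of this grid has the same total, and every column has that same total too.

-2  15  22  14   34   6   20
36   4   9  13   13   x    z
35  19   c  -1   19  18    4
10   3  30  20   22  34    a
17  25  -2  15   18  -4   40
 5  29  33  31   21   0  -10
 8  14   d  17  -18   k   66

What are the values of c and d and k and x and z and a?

c = 15, d = 2, k = 20, x = 35, z = -1, a = -10

Rows 1 and 5 both sum to 109, so that's the common total.
Row 4 has 10 + 3 + 30 + 20 + 22 + 34 = 119; the blank must be 109 − 119 = -10.
Row 3 has 35 + 19 − 1 + 19 + 18 + 4 = 94; the blank must be 109 − 94 = 15.
Column 3 has 22 + 9 + 15 + 30 − 2 + 33 = 107; the blank must be 109 − 107 = 2.
Row 7 has 8 + 14 + 2 + 17 − 18 + 66 = 89; the blank must be 109 − 89 = 20.
Column 6 has 6 + 18 + 34 − 4 + 0 + 20 = 74; the blank must be 109 − 74 = 35.
Row 2 has 36 + 4 + 9 + 13 + 13 + 35 = 110; the blank must be 109 − 110 = -1.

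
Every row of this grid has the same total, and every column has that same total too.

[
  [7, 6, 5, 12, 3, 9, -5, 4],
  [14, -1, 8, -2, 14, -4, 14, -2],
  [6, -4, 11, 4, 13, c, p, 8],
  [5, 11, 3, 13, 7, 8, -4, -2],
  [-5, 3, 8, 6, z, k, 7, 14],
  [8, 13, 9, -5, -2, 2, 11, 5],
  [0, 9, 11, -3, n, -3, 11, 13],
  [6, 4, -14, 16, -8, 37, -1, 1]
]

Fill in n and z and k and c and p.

n = 3, z = 11, k = -3, c = -5, p = 8

Rows 1 and 2 both sum to 41, so that's the common total.
Row 7: 0 + 9 + 11 − 3 − 3 + 11 + 13 = 38, so its missing entry is 41 − 38 = 3.
Column 5: 3 + 14 + 13 + 7 − 2 + 3 − 8 = 30, so its missing entry is 41 − 30 = 11.
Row 5: -5 + 3 + 8 + 6 + 11 + 7 + 14 = 44, so its missing entry is 41 − 44 = -3.
Column 7: -5 + 14 − 4 + 7 + 11 + 11 − 1 = 33, so its missing entry is 41 − 33 = 8.
Row 3: 6 − 4 + 11 + 4 + 13 + 8 + 8 = 46, so its missing entry is 41 − 46 = -5.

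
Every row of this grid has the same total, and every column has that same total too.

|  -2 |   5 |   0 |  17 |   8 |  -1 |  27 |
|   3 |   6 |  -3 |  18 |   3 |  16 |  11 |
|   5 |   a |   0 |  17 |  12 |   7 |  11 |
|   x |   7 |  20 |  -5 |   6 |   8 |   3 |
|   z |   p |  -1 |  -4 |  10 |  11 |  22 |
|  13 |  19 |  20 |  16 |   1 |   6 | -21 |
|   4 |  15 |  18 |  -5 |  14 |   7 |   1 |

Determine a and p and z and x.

Rows 1 and 2 both sum to 54, so that's the common total.
The known cells in row 3 total 52, leaving 54 − 52 = 2 for the blank.
The known cells in column 2 total 54, leaving 54 − 54 = 0 for the blank.
The known cells in row 5 total 38, leaving 54 − 38 = 16 for the blank.
The known cells in row 4 total 39, leaving 54 − 39 = 15 for the blank.

a = 2, p = 0, z = 16, x = 15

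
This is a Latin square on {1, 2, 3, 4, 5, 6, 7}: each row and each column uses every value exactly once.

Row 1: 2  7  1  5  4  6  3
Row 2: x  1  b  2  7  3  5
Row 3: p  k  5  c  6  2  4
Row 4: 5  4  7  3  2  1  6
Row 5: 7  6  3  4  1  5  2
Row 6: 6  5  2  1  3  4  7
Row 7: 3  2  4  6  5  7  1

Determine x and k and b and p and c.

For row 2, column 3: column 3 already has {1, 2, 3, 4, 5, 7}; that leaves 6.
For row 3, column 2: column 2 already has {1, 2, 4, 5, 6, 7}; that leaves 3.
At (row 3, col 4): column 4 already has {1, 2, 3, 4, 5, 6}, so the value is 7.
For row 3, column 1: row 3 already has {2, 3, 4, 5, 6, 7}; that leaves 1.
Cell (2,1): row 2 already has {1, 2, 3, 5, 6, 7} → 4.

x = 4, k = 3, b = 6, p = 1, c = 7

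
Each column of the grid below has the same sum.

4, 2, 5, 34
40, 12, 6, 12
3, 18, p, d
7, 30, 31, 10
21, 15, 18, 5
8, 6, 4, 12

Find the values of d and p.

Columns 1 and 2 both add up to 83, so every column sums to 83.
Column 4: 34 + 12 + 10 + 5 + 12 = 73, so the missing entry is 83 − 73 = 10.
Column 3: 5 + 6 + 31 + 18 + 4 = 64, so the missing entry is 83 − 64 = 19.

d = 10, p = 19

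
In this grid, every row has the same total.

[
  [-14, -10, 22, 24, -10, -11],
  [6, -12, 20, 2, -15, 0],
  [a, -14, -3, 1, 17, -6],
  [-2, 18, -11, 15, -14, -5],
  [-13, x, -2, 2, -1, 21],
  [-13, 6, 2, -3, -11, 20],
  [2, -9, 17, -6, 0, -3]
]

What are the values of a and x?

Rows 4 and 7 both add up to 1, so every row sums to 1.
Row 3: -14 − 3 + 1 + 17 − 6 = -5, so the missing entry is 1 − (-5) = 6.
Row 5: -13 − 2 + 2 − 1 + 21 = 7, so the missing entry is 1 − 7 = -6.

a = 6, x = -6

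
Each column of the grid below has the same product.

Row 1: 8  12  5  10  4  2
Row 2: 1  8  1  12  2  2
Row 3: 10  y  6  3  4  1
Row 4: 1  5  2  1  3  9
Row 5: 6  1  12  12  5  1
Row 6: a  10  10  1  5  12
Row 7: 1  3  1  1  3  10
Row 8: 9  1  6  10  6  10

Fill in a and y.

a = 10, y = 3

Columns 3 and 4 each multiply to 43200, so every column has product 43200.
Column 1: 8×1×10×1×6×1×9 = 4320, so the missing entry is 43200 ÷ 4320 = 10.
Column 2: 12×8×5×1×10×3×1 = 14400, so the missing entry is 43200 ÷ 14400 = 3.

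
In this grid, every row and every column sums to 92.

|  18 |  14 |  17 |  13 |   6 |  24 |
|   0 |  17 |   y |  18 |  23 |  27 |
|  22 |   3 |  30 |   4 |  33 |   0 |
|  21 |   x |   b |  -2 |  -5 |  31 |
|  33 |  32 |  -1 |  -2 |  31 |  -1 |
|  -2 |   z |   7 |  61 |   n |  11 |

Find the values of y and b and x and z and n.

Row 2 has 0 + 17 + 18 + 23 + 27 = 85; the blank must be 92 − 85 = 7.
Column 5 has 6 + 23 + 33 − 5 + 31 = 88; the blank must be 92 − 88 = 4.
Row 6 has -2 + 7 + 61 + 4 + 11 = 81; the blank must be 92 − 81 = 11.
Column 2 has 14 + 17 + 3 + 32 + 11 = 77; the blank must be 92 − 77 = 15.
Row 4 has 21 + 15 − 2 − 5 + 31 = 60; the blank must be 92 − 60 = 32.

y = 7, b = 32, x = 15, z = 11, n = 4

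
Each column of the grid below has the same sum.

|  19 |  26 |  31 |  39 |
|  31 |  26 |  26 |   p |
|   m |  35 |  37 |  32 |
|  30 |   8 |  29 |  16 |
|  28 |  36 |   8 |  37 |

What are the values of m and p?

The complete columns each total 131.
Column 1 is missing 131 − 108 = 23 (since 19 + 31 + 30 + 28 = 108).
Column 4 is missing 131 − 124 = 7 (since 39 + 32 + 16 + 37 = 124).

m = 23, p = 7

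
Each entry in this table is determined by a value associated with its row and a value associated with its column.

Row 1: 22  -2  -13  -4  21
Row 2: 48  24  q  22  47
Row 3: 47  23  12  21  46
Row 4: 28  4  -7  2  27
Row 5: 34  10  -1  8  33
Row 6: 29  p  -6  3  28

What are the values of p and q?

p = 5, q = 13

The difference between any two rows is the same in every column — this is an addition table with the headers hidden.
Row 6 minus row 1 is 3 − (-4) = 7, so its entry in column 2 is -2 + 7 = 5.
Row 2 minus row 1 is 22 − (-4) = 26, so its entry in column 3 is -13 + 26 = 13.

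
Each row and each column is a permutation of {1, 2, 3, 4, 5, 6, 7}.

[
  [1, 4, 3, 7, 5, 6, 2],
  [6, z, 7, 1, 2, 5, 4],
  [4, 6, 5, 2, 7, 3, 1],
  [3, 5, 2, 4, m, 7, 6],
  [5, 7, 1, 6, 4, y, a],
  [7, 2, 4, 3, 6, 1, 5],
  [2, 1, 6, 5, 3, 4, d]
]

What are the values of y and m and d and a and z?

y = 2, m = 1, d = 7, a = 3, z = 3

At (row 4, col 5): row 4 already has {2, 3, 4, 5, 6, 7}, so the value is 1.
At (row 2, col 2): row 2 already has {1, 2, 4, 5, 6, 7}, so the value is 3.
Cell (5,6): column 6 already has {1, 3, 4, 5, 6, 7} → 2.
At (row 5, col 7): row 5 already has {1, 2, 4, 5, 6, 7}, so the value is 3.
Cell (7,7): row 7 already has {1, 2, 3, 4, 5, 6} → 7.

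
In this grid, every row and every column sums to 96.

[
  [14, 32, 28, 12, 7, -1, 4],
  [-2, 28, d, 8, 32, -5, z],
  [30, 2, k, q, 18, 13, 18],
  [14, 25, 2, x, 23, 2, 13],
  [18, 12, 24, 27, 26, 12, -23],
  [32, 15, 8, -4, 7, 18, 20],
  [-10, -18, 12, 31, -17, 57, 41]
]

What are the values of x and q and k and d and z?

x = 17, q = 5, k = 10, d = 12, z = 23

The known cells in row 4 total 79, leaving 96 − 79 = 17 for the blank.
The known cells in column 4 total 91, leaving 96 − 91 = 5 for the blank.
The known cells in row 3 total 86, leaving 96 − 86 = 10 for the blank.
The known cells in column 3 total 84, leaving 96 − 84 = 12 for the blank.
The known cells in row 2 total 73, leaving 96 − 73 = 23 for the blank.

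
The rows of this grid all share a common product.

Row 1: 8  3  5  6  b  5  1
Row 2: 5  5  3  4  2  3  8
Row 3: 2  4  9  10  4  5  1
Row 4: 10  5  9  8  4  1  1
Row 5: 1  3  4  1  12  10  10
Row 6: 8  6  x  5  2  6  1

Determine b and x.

Rows 2 and 3 each multiply to 14400, so every row has product 14400.
Row 1: 8×3×5×6×5×1 = 3600, so the missing entry is 14400 ÷ 3600 = 4.
Row 6: 8×6×5×2×6×1 = 2880, so the missing entry is 14400 ÷ 2880 = 5.

b = 4, x = 5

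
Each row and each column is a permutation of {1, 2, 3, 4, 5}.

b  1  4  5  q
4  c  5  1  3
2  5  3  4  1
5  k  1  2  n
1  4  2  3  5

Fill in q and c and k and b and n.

q = 2, c = 2, k = 3, b = 3, n = 4

Cell (1,1): column 1 already has {1, 2, 4, 5} → 3.
Cell (1,5): row 1 already has {1, 3, 4, 5} → 2.
At (row 4, col 5): column 5 already has {1, 2, 3, 5}, so the value is 4.
Cell (4,2): row 4 already has {1, 2, 4, 5} → 3.
For row 2, column 2: row 2 already has {1, 3, 4, 5}; that leaves 2.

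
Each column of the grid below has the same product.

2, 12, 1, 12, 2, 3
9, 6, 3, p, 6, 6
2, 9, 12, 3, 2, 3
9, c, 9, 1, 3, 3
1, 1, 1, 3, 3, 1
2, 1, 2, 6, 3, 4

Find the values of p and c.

p = 1, c = 1

Columns 5 and 6 each multiply to 648, so every column has product 648.
Column 4: 12×3×1×3×6 = 648, so the missing entry is 648 ÷ 648 = 1.
Column 2: 12×6×9×1×1 = 648, so the missing entry is 648 ÷ 648 = 1.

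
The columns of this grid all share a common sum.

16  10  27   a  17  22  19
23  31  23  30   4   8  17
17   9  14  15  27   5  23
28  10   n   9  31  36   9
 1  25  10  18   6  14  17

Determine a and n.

a = 13, n = 11

Column 2 sums to 85 and so does column 6; that's the common total.
In column 4 the known cells total 72, leaving 85 − 72 = 13.
In column 3 the known cells total 74, leaving 85 − 74 = 11.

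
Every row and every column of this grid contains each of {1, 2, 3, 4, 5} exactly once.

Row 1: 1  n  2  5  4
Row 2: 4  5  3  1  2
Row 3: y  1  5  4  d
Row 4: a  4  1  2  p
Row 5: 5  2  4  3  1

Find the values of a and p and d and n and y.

At (row 1, col 2): row 1 already has {1, 2, 4, 5}, so the value is 3.
Cell (3,5): row 3 is missing {2, 3} and column 5 is missing {3, 5} → 3.
For row 4, column 5: column 5 already has {1, 2, 3, 4}; that leaves 5.
Cell (3,1): row 3 already has {1, 3, 4, 5} → 2.
For row 4, column 1: row 4 already has {1, 2, 4, 5}; that leaves 3.

a = 3, p = 5, d = 3, n = 3, y = 2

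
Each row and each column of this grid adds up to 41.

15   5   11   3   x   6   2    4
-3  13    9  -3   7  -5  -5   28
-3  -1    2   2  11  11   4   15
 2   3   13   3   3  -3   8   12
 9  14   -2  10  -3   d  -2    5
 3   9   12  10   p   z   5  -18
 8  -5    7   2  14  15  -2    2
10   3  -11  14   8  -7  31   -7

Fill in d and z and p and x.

d = 10, z = 14, p = 6, x = -5

The known cells in row 5 total 31, leaving 41 − 31 = 10 for the blank.
The known cells in column 6 total 27, leaving 41 − 27 = 14 for the blank.
The known cells in row 1 total 46, leaving 41 − 46 = -5 for the blank.
The known cells in row 6 total 35, leaving 41 − 35 = 6 for the blank.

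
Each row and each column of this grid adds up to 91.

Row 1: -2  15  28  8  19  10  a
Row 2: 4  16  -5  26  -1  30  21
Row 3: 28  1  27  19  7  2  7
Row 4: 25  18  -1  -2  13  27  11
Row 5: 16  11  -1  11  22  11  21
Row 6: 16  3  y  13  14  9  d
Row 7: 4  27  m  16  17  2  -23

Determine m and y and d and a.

Row 7 has 4 + 27 + 16 + 17 + 2 − 23 = 43; the blank must be 91 − 43 = 48.
Row 1 has -2 + 15 + 28 + 8 + 19 + 10 = 78; the blank must be 91 − 78 = 13.
Column 7 has 13 + 21 + 7 + 11 + 21 − 23 = 50; the blank must be 91 − 50 = 41.
Row 6 has 16 + 3 + 13 + 14 + 9 + 41 = 96; the blank must be 91 − 96 = -5.

m = 48, y = -5, d = 41, a = 13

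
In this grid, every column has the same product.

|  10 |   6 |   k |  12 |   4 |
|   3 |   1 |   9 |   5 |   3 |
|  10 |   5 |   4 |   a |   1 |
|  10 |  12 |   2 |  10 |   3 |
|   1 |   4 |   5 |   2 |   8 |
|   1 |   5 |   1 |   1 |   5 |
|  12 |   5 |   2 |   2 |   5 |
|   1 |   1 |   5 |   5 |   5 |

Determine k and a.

k = 10, a = 3

Columns 1 and 5 each multiply to 36000, so every column has product 36000.
Column 3: 9×4×2×5×1×2×5 = 3600, so the missing entry is 36000 ÷ 3600 = 10.
Column 4: 12×5×10×2×1×2×5 = 12000, so the missing entry is 36000 ÷ 12000 = 3.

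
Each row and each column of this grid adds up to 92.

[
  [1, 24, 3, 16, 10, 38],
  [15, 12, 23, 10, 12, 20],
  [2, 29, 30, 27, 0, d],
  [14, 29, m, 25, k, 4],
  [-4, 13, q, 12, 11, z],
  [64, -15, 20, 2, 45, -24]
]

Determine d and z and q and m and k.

d = 4, z = 50, q = 10, m = 6, k = 14

Column 5: 10 + 12 + 0 + 11 + 45 = 78, so its missing entry is 92 − 78 = 14.
Row 4: 14 + 29 + 25 + 14 + 4 = 86, so its missing entry is 92 − 86 = 6.
Column 3: 3 + 23 + 30 + 6 + 20 = 82, so its missing entry is 92 − 82 = 10.
Row 5: -4 + 13 + 10 + 12 + 11 = 42, so its missing entry is 92 − 42 = 50.
Row 3: 2 + 29 + 30 + 27 + 0 = 88, so its missing entry is 92 − 88 = 4.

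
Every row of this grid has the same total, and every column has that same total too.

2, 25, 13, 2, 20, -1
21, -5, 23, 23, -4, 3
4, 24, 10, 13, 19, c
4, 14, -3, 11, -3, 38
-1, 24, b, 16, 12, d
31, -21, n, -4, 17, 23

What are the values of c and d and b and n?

c = -9, d = 7, b = 3, n = 15

Rows 1 and 2 both sum to 61, so that's the common total.
Row 3 has 4 + 24 + 10 + 13 + 19 = 70; the blank must be 61 − 70 = -9.
Column 6 has -1 + 3 − 9 + 38 + 23 = 54; the blank must be 61 − 54 = 7.
Row 5 has -1 + 24 + 16 + 12 + 7 = 58; the blank must be 61 − 58 = 3.
Row 6 has 31 − 21 − 4 + 17 + 23 = 46; the blank must be 61 − 46 = 15.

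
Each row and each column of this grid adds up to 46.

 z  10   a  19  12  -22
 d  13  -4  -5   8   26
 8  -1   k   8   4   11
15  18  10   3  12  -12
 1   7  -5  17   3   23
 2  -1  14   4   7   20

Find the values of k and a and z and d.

The known cells in row 2 total 38, leaving 46 − 38 = 8 for the blank.
The known cells in column 1 total 34, leaving 46 − 34 = 12 for the blank.
The known cells in row 1 total 31, leaving 46 − 31 = 15 for the blank.
The known cells in row 3 total 30, leaving 46 − 30 = 16 for the blank.

k = 16, a = 15, z = 12, d = 8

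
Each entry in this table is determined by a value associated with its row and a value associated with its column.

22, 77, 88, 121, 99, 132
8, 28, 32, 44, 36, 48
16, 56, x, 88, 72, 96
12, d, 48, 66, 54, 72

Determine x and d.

x = 64, d = 42

Each row is a constant multiple of every other row — this is a multiplication table with the headers hidden.
Row 3 is 88/121 = 8/11 times row 1, so its entry in column 3 is 88 × 8/11 = 64.
Row 4 is 66/121 = 6/11 times row 1, so its entry in column 2 is 77 × 6/11 = 42.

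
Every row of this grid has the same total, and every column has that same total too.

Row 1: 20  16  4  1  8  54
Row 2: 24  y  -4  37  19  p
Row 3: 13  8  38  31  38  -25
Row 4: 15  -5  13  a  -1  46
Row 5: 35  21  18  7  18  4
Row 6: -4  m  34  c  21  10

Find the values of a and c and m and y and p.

Rows 1 and 3 both sum to 103, so that's the common total.
Column 6 has 54 − 25 + 46 + 4 + 10 = 89; the blank must be 103 − 89 = 14.
Row 2 has 24 − 4 + 37 + 19 + 14 = 90; the blank must be 103 − 90 = 13.
Column 2 has 16 + 13 + 8 − 5 + 21 = 53; the blank must be 103 − 53 = 50.
Row 4 has 15 − 5 + 13 − 1 + 46 = 68; the blank must be 103 − 68 = 35.
Row 6 has -4 + 50 + 34 + 21 + 10 = 111; the blank must be 103 − 111 = -8.

a = 35, c = -8, m = 50, y = 13, p = 14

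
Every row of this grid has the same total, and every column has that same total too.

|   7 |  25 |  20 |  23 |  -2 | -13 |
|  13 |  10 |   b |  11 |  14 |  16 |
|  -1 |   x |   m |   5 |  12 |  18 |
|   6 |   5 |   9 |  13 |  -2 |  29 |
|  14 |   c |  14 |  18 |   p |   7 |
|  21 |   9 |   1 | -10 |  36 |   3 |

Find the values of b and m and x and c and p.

b = -4, m = 20, x = 6, c = 5, p = 2

Rows 1 and 4 both sum to 60, so that's the common total.
Column 5 has -2 + 14 + 12 − 2 + 36 = 58; the blank must be 60 − 58 = 2.
Row 2 has 13 + 10 + 11 + 14 + 16 = 64; the blank must be 60 − 64 = -4.
Column 3 has 20 − 4 + 9 + 14 + 1 = 40; the blank must be 60 − 40 = 20.
Row 3 has -1 + 20 + 5 + 12 + 18 = 54; the blank must be 60 − 54 = 6.
Row 5 has 14 + 14 + 18 + 2 + 7 = 55; the blank must be 60 − 55 = 5.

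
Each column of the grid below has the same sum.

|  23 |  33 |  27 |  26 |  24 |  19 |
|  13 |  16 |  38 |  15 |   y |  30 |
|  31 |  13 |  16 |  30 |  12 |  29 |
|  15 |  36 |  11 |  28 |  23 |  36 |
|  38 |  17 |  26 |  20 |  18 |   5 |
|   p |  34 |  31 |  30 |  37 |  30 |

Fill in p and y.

Columns 2 and 6 both add up to 149, so every column sums to 149.
Column 1: 23 + 13 + 31 + 15 + 38 = 120, so the missing entry is 149 − 120 = 29.
Column 5: 24 + 12 + 23 + 18 + 37 = 114, so the missing entry is 149 − 114 = 35.

p = 29, y = 35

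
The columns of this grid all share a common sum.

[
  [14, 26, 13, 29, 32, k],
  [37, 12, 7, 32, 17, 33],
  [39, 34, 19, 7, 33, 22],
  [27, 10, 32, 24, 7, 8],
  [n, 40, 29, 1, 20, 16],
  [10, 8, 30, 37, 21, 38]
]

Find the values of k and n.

k = 13, n = 3

The complete columns each total 130.
Column 6 is missing 130 − 117 = 13 (since 33 + 22 + 8 + 16 + 38 = 117).
Column 1 is missing 130 − 127 = 3 (since 14 + 37 + 39 + 27 + 10 = 127).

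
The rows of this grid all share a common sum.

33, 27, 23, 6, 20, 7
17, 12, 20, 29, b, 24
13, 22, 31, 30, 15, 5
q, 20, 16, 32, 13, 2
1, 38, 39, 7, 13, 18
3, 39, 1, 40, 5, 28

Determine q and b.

q = 33, b = 14

Row 3 sums to 116 and so does row 6; that's the common total.
In row 4 the known cells total 83, leaving 116 − 83 = 33.
In row 2 the known cells total 102, leaving 116 − 102 = 14.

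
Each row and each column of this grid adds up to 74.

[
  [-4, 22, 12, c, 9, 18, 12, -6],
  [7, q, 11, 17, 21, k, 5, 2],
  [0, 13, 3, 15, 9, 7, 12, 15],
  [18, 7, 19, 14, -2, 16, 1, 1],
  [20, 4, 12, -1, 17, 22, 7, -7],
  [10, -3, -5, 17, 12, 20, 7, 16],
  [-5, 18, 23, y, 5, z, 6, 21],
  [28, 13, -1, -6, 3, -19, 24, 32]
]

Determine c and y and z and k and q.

The known cells in column 2 total 74, leaving 74 − 74 = 0 for the blank.
The known cells in row 2 total 63, leaving 74 − 63 = 11 for the blank.
The known cells in column 6 total 75, leaving 74 − 75 = -1 for the blank.
The known cells in row 1 total 63, leaving 74 − 63 = 11 for the blank.
The known cells in row 7 total 67, leaving 74 − 67 = 7 for the blank.

c = 11, y = 7, z = -1, k = 11, q = 0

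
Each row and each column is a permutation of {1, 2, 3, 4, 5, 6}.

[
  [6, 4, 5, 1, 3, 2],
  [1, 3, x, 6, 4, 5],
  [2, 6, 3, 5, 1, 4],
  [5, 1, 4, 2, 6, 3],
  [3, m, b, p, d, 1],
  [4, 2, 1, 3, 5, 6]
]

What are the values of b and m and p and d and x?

b = 6, m = 5, p = 4, d = 2, x = 2

Cell (5,5): column 5 already has {1, 3, 4, 5, 6} → 2.
At (row 2, col 3): row 2 already has {1, 3, 4, 5, 6}, so the value is 2.
At (row 5, col 4): column 4 already has {1, 2, 3, 5, 6}, so the value is 4.
At (row 5, col 3): column 3 already has {1, 2, 3, 4, 5}, so the value is 6.
For row 5, column 2: row 5 already has {1, 2, 3, 4, 6}; that leaves 5.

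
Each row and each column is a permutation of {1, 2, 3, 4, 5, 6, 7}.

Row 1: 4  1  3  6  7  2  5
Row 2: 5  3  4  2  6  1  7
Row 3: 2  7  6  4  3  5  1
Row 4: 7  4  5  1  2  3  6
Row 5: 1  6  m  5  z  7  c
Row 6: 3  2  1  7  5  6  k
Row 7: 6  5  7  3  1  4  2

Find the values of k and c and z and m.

k = 4, c = 3, z = 4, m = 2

At (row 5, col 5): column 5 already has {1, 2, 3, 5, 6, 7}, so the value is 4.
Cell (6,7): row 6 already has {1, 2, 3, 5, 6, 7} → 4.
For row 5, column 7: column 7 already has {1, 2, 4, 5, 6, 7}; that leaves 3.
For row 5, column 3: row 5 already has {1, 3, 4, 5, 6, 7}; that leaves 2.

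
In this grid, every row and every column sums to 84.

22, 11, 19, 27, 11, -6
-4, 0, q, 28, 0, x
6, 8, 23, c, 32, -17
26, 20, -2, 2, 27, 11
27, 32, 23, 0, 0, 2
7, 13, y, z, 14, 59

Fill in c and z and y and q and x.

Column 6 has -6 − 17 + 11 + 2 + 59 = 49; the blank must be 84 − 49 = 35.
Row 2 has -4 + 0 + 28 + 0 + 35 = 59; the blank must be 84 − 59 = 25.
Row 3 has 6 + 8 + 23 + 32 − 17 = 52; the blank must be 84 − 52 = 32.
Column 4 has 27 + 28 + 32 + 2 + 0 = 89; the blank must be 84 − 89 = -5.
Row 6 has 7 + 13 − 5 + 14 + 59 = 88; the blank must be 84 − 88 = -4.

c = 32, z = -5, y = -4, q = 25, x = 35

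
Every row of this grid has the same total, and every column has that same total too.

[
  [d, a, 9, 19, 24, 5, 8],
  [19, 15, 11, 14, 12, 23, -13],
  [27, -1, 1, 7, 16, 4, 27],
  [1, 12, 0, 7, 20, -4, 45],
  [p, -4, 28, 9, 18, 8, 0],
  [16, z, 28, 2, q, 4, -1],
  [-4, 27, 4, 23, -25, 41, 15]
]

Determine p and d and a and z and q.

p = 22, d = 0, a = 16, z = 16, q = 16

Rows 2 and 3 both sum to 81, so that's the common total.
Row 5: -4 + 28 + 9 + 18 + 8 + 0 = 59, so its missing entry is 81 − 59 = 22.
Column 1: 19 + 27 + 1 + 22 + 16 − 4 = 81, so its missing entry is 81 − 81 = 0.
Row 1: 0 + 9 + 19 + 24 + 5 + 8 = 65, so its missing entry is 81 − 65 = 16.
Column 5: 24 + 12 + 16 + 20 + 18 − 25 = 65, so its missing entry is 81 − 65 = 16.
Row 6: 16 + 28 + 2 + 16 + 4 − 1 = 65, so its missing entry is 81 − 65 = 16.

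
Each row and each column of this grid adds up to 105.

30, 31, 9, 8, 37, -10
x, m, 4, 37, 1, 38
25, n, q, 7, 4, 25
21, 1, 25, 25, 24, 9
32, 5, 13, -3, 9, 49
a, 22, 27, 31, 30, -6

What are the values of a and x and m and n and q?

Row 6 has 22 + 27 + 31 + 30 − 6 = 104; the blank must be 105 − 104 = 1.
Column 3 has 9 + 4 + 25 + 13 + 27 = 78; the blank must be 105 − 78 = 27.
Row 3 has 25 + 27 + 7 + 4 + 25 = 88; the blank must be 105 − 88 = 17.
Column 2 has 31 + 17 + 1 + 5 + 22 = 76; the blank must be 105 − 76 = 29.
Row 2 has 29 + 4 + 37 + 1 + 38 = 109; the blank must be 105 − 109 = -4.

a = 1, x = -4, m = 29, n = 17, q = 27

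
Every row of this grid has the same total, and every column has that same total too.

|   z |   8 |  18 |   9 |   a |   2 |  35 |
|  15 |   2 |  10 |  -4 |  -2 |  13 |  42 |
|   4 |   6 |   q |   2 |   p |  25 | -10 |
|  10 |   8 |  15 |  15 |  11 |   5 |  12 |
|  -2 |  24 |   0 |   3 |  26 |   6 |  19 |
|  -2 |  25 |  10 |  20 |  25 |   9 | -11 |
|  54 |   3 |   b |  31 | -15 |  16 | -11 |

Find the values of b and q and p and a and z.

b = -2, q = 25, p = 24, a = 7, z = -3

Rows 2 and 4 both sum to 76, so that's the common total.
Row 7: 54 + 3 + 31 − 15 + 16 − 11 = 78, so its missing entry is 76 − 78 = -2.
Column 1: 15 + 4 + 10 − 2 − 2 + 54 = 79, so its missing entry is 76 − 79 = -3.
Row 1: -3 + 8 + 18 + 9 + 2 + 35 = 69, so its missing entry is 76 − 69 = 7.
Column 5: 7 − 2 + 11 + 26 + 25 − 15 = 52, so its missing entry is 76 − 52 = 24.
Row 3: 4 + 6 + 2 + 24 + 25 − 10 = 51, so its missing entry is 76 − 51 = 25.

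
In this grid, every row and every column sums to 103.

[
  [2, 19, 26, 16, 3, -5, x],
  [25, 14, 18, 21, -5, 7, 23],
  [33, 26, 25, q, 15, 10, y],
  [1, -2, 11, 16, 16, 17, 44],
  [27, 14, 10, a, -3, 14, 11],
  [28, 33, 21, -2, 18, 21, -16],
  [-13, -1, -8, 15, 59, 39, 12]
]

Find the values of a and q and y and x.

Row 1: 2 + 19 + 26 + 16 + 3 − 5 = 61, so its missing entry is 103 − 61 = 42.
Column 7: 42 + 23 + 44 + 11 − 16 + 12 = 116, so its missing entry is 103 − 116 = -13.
Row 3: 33 + 26 + 25 + 15 + 10 − 13 = 96, so its missing entry is 103 − 96 = 7.
Row 5: 27 + 14 + 10 − 3 + 14 + 11 = 73, so its missing entry is 103 − 73 = 30.

a = 30, q = 7, y = -13, x = 42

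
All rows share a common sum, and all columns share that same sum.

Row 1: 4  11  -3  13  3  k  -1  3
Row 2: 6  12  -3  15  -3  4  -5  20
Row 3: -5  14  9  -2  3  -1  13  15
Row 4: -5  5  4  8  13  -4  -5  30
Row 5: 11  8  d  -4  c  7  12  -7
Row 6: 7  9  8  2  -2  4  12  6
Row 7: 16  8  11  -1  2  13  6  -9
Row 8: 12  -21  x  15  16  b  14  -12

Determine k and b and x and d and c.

k = 16, b = 7, x = 15, d = 5, c = 14

Rows 2 and 3 both sum to 46, so that's the common total.
The known cells in column 5 total 32, leaving 46 − 32 = 14 for the blank.
The known cells in row 5 total 41, leaving 46 − 41 = 5 for the blank.
The known cells in column 3 total 31, leaving 46 − 31 = 15 for the blank.
The known cells in row 1 total 30, leaving 46 − 30 = 16 for the blank.
The known cells in row 8 total 39, leaving 46 − 39 = 7 for the blank.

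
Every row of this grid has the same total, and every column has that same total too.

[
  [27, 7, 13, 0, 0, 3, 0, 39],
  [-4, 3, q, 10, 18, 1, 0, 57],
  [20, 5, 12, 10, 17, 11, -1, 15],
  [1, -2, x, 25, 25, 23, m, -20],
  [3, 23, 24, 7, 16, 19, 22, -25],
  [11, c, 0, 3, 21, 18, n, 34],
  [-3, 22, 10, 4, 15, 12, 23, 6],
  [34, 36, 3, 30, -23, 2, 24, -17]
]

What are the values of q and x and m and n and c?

q = 4, x = 23, m = 14, n = 7, c = -5

Rows 1 and 3 both sum to 89, so that's the common total.
Row 2: -4 + 3 + 10 + 18 + 1 + 0 + 57 = 85, so its missing entry is 89 − 85 = 4.
Column 2: 7 + 3 + 5 − 2 + 23 + 22 + 36 = 94, so its missing entry is 89 − 94 = -5.
Row 6: 11 − 5 + 0 + 3 + 21 + 18 + 34 = 82, so its missing entry is 89 − 82 = 7.
Column 7: 0 + 0 − 1 + 22 + 7 + 23 + 24 = 75, so its missing entry is 89 − 75 = 14.
Row 4: 1 − 2 + 25 + 25 + 23 + 14 − 20 = 66, so its missing entry is 89 − 66 = 23.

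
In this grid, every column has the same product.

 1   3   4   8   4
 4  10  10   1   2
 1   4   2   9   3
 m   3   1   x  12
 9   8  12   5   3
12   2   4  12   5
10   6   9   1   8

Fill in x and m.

Columns 2 and 5 each multiply to 34560, so every column has product 34560.
Column 4: 8×1×9×5×12×1 = 4320, so the missing entry is 34560 ÷ 4320 = 8.
Column 1: 1×4×1×9×12×10 = 4320, so the missing entry is 34560 ÷ 4320 = 8.

x = 8, m = 8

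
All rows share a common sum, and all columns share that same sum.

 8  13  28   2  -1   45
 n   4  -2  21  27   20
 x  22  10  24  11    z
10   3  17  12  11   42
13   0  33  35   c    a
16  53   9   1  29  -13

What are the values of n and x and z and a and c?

n = 25, x = 23, z = 5, a = -4, c = 18

Rows 1 and 4 both sum to 95, so that's the common total.
Column 5 has -1 + 27 + 11 + 11 + 29 = 77; the blank must be 95 − 77 = 18.
Row 5 has 13 + 0 + 33 + 35 + 18 = 99; the blank must be 95 − 99 = -4.
Row 2 has 4 − 2 + 21 + 27 + 20 = 70; the blank must be 95 − 70 = 25.
Column 1 has 8 + 25 + 10 + 13 + 16 = 72; the blank must be 95 − 72 = 23.
Row 3 has 23 + 22 + 10 + 24 + 11 = 90; the blank must be 95 − 90 = 5.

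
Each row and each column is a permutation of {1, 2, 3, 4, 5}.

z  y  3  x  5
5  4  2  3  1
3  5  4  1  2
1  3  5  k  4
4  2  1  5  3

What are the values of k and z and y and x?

Cell (1,2): column 2 already has {2, 3, 4, 5} → 1.
For row 4, column 4: row 4 already has {1, 3, 4, 5}; that leaves 2.
Cell (1,4): column 4 already has {1, 2, 3, 5} → 4.
For row 1, column 1: row 1 already has {1, 3, 4, 5}; that leaves 2.

k = 2, z = 2, y = 1, x = 4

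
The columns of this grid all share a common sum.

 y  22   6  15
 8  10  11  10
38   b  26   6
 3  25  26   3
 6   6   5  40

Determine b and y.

The complete columns each total 74.
Column 2 is missing 74 − 63 = 11 (since 22 + 10 + 25 + 6 = 63).
Column 1 is missing 74 − 55 = 19 (since 8 + 38 + 3 + 6 = 55).

b = 11, y = 19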